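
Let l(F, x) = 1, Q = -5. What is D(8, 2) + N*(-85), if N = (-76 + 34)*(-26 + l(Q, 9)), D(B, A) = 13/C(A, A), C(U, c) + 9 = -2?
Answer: -981763/11 ≈ -89251.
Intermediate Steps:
C(U, c) = -11 (C(U, c) = -9 - 2 = -11)
D(B, A) = -13/11 (D(B, A) = 13/(-11) = 13*(-1/11) = -13/11)
N = 1050 (N = (-76 + 34)*(-26 + 1) = -42*(-25) = 1050)
D(8, 2) + N*(-85) = -13/11 + 1050*(-85) = -13/11 - 89250 = -981763/11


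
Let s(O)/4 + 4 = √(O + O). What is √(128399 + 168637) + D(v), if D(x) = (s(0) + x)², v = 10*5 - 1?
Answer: 1089 + 6*√8251 ≈ 1634.0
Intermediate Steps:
s(O) = -16 + 4*√2*√O (s(O) = -16 + 4*√(O + O) = -16 + 4*√(2*O) = -16 + 4*(√2*√O) = -16 + 4*√2*√O)
v = 49 (v = 50 - 1 = 49)
D(x) = (-16 + x)² (D(x) = ((-16 + 4*√2*√0) + x)² = ((-16 + 4*√2*0) + x)² = ((-16 + 0) + x)² = (-16 + x)²)
√(128399 + 168637) + D(v) = √(128399 + 168637) + (-16 + 49)² = √297036 + 33² = 6*√8251 + 1089 = 1089 + 6*√8251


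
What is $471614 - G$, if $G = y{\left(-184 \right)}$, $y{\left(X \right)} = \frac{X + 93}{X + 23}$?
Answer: $\frac{10847109}{23} \approx 4.7161 \cdot 10^{5}$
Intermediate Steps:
$y{\left(X \right)} = \frac{93 + X}{23 + X}$
$G = \frac{13}{23}$ ($G = \frac{93 - 184}{23 - 184} = \frac{1}{-161} \left(-91\right) = \left(- \frac{1}{161}\right) \left(-91\right) = \frac{13}{23} \approx 0.56522$)
$471614 - G = 471614 - \frac{13}{23} = \frac{10847109}{23}$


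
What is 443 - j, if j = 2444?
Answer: -2001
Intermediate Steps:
443 - j = 443 - 1*2444 = 443 - 2444 = -2001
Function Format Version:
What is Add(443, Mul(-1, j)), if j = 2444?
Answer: -2001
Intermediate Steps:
Add(443, Mul(-1, j)) = Add(443, Mul(-1, 2444)) = Add(443, -2444) = -2001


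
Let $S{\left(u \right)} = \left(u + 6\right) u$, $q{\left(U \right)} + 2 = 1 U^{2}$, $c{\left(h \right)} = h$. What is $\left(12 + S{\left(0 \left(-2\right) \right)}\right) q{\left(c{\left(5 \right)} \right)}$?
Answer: $276$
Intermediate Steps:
$q{\left(U \right)} = -2 + U^{2}$ ($q{\left(U \right)} = -2 + 1 U^{2} = -2 + U^{2}$)
$S{\left(u \right)} = u \left(6 + u\right)$ ($S{\left(u \right)} = \left(6 + u\right) u = u \left(6 + u\right)$)
$\left(12 + S{\left(0 \left(-2\right) \right)}\right) q{\left(c{\left(5 \right)} \right)} = \left(12 + 0 \left(-2\right) \left(6 + 0 \left(-2\right)\right)\right) \left(-2 + 5^{2}\right) = \left(12 + 0 \left(6 + 0\right)\right) \left(-2 + 25\right) = \left(12 + 0 \cdot 6\right) 23 = \left(12 + 0\right) 23 = 12 \cdot 23 = 276$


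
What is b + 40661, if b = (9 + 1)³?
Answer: 41661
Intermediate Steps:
b = 1000 (b = 10³ = 1000)
b + 40661 = 1000 + 40661 = 41661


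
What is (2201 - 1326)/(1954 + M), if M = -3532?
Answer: -875/1578 ≈ -0.55450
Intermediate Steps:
(2201 - 1326)/(1954 + M) = (2201 - 1326)/(1954 - 3532) = 875/(-1578) = 875*(-1/1578) = -875/1578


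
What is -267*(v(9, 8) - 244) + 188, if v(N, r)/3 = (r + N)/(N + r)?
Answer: 64535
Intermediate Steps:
v(N, r) = 3 (v(N, r) = 3*((r + N)/(N + r)) = 3*((N + r)/(N + r)) = 3*1 = 3)
-267*(v(9, 8) - 244) + 188 = -267*(3 - 244) + 188 = -267*(-241) + 188 = 64347 + 188 = 64535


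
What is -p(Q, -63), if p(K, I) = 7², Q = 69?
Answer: -49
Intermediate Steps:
p(K, I) = 49
-p(Q, -63) = -1*49 = -49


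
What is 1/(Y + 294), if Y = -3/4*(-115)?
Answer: 4/1521 ≈ 0.0026299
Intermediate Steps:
Y = 345/4 (Y = -3*1/4*(-115) = -3/4*(-115) = 345/4 ≈ 86.250)
1/(Y + 294) = 1/(345/4 + 294) = 1/(1521/4) = 4/1521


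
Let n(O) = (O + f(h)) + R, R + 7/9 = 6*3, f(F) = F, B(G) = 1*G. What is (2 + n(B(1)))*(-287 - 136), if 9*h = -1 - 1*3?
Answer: -8366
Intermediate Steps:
h = -4/9 (h = (-1 - 1*3)/9 = (-1 - 3)/9 = (1/9)*(-4) = -4/9 ≈ -0.44444)
B(G) = G
R = 155/9 (R = -7/9 + 6*3 = -7/9 + 18 = 155/9 ≈ 17.222)
n(O) = 151/9 + O (n(O) = (O - 4/9) + 155/9 = (-4/9 + O) + 155/9 = 151/9 + O)
(2 + n(B(1)))*(-287 - 136) = (2 + (151/9 + 1))*(-287 - 136) = (2 + 160/9)*(-423) = (178/9)*(-423) = -8366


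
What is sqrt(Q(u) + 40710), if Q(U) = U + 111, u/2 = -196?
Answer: sqrt(40429) ≈ 201.07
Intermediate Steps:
u = -392 (u = 2*(-196) = -392)
Q(U) = 111 + U
sqrt(Q(u) + 40710) = sqrt((111 - 392) + 40710) = sqrt(-281 + 40710) = sqrt(40429)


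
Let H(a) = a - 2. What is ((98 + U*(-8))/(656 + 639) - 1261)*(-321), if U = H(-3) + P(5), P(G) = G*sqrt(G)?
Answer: 524147097/1295 + 2568*sqrt(5)/259 ≈ 4.0477e+5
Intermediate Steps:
P(G) = G**(3/2)
H(a) = -2 + a
U = -5 + 5*sqrt(5) (U = (-2 - 3) + 5**(3/2) = -5 + 5*sqrt(5) ≈ 6.1803)
((98 + U*(-8))/(656 + 639) - 1261)*(-321) = ((98 + (-5 + 5*sqrt(5))*(-8))/(656 + 639) - 1261)*(-321) = ((98 + (40 - 40*sqrt(5)))/1295 - 1261)*(-321) = ((138 - 40*sqrt(5))*(1/1295) - 1261)*(-321) = ((138/1295 - 8*sqrt(5)/259) - 1261)*(-321) = (-1632857/1295 - 8*sqrt(5)/259)*(-321) = 524147097/1295 + 2568*sqrt(5)/259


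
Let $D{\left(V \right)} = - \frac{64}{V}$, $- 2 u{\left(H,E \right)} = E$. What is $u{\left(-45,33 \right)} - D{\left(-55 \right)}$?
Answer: $- \frac{1943}{110} \approx -17.664$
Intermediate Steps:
$u{\left(H,E \right)} = - \frac{E}{2}$
$u{\left(-45,33 \right)} - D{\left(-55 \right)} = \left(- \frac{1}{2}\right) 33 - - \frac{64}{-55} = - \frac{33}{2} - \left(-64\right) \left(- \frac{1}{55}\right) = - \frac{33}{2} - \frac{64}{55} = - \frac{1943}{110}$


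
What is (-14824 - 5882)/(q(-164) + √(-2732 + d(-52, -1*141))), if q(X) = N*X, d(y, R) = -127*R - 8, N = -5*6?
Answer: -101873520/24191233 + 20706*√15167/24191233 ≈ -4.1058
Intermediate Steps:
N = -30
d(y, R) = -8 - 127*R
q(X) = -30*X
(-14824 - 5882)/(q(-164) + √(-2732 + d(-52, -1*141))) = (-14824 - 5882)/(-30*(-164) + √(-2732 + (-8 - (-127)*141))) = -20706/(4920 + √(-2732 + (-8 - 127*(-141)))) = -20706/(4920 + √(-2732 + (-8 + 17907))) = -20706/(4920 + √(-2732 + 17899)) = -20706/(4920 + √15167)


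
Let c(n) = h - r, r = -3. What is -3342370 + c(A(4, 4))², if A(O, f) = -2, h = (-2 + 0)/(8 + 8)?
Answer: -213911151/64 ≈ -3.3424e+6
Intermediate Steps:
h = -⅛ (h = -2/16 = -2*1/16 = -⅛ ≈ -0.12500)
c(n) = 23/8 (c(n) = -⅛ - 1*(-3) = -⅛ + 3 = 23/8)
-3342370 + c(A(4, 4))² = -3342370 + (23/8)² = -3342370 + 529/64 = -213911151/64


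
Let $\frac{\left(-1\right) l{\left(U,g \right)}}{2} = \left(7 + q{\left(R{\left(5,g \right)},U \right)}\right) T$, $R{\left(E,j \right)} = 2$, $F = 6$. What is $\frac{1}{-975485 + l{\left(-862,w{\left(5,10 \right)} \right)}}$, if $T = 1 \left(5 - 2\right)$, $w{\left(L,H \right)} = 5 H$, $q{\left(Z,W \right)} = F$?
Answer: $- \frac{1}{975563} \approx -1.025 \cdot 10^{-6}$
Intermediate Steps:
$q{\left(Z,W \right)} = 6$
$T = 3$ ($T = 1 \cdot 3 = 3$)
$l{\left(U,g \right)} = -78$ ($l{\left(U,g \right)} = - 2 \left(7 + 6\right) 3 = - 2 \cdot 13 \cdot 3 = \left(-2\right) 39 = -78$)
$\frac{1}{-975485 + l{\left(-862,w{\left(5,10 \right)} \right)}} = \frac{1}{-975485 - 78} = \frac{1}{-975563} = - \frac{1}{975563}$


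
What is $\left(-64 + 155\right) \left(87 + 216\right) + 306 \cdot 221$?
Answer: $95199$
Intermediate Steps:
$\left(-64 + 155\right) \left(87 + 216\right) + 306 \cdot 221 = 91 \cdot 303 + 67626 = 27573 + 67626 = 95199$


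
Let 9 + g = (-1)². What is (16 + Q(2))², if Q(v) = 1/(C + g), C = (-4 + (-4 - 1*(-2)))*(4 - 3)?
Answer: 49729/196 ≈ 253.72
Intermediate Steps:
C = -6 (C = (-4 + (-4 + 2))*1 = (-4 - 2)*1 = -6*1 = -6)
g = -8 (g = -9 + (-1)² = -9 + 1 = -8)
Q(v) = -1/14 (Q(v) = 1/(-6 - 8) = 1/(-14) = -1/14)
(16 + Q(2))² = (16 - 1/14)² = (223/14)² = 49729/196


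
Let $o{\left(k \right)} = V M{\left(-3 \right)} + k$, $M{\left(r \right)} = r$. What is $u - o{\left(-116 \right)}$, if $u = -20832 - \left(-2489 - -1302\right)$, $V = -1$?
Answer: $-19532$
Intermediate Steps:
$u = -19645$ ($u = -20832 - \left(-2489 + 1302\right) = -20832 - -1187 = -20832 + 1187 = -19645$)
$o{\left(k \right)} = 3 + k$ ($o{\left(k \right)} = \left(-1\right) \left(-3\right) + k = 3 + k$)
$u - o{\left(-116 \right)} = -19645 - \left(3 - 116\right) = -19645 - -113 = -19645 + 113 = -19532$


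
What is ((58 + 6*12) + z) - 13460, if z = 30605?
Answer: 17275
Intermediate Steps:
((58 + 6*12) + z) - 13460 = ((58 + 6*12) + 30605) - 13460 = ((58 + 72) + 30605) - 13460 = (130 + 30605) - 13460 = 30735 - 13460 = 17275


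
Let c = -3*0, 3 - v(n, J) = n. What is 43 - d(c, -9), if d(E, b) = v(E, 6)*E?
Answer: 43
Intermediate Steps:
v(n, J) = 3 - n
c = 0
d(E, b) = E*(3 - E) (d(E, b) = (3 - E)*E = E*(3 - E))
43 - d(c, -9) = 43 - 0*(3 - 1*0) = 43 - 0*(3 + 0) = 43 - 0*3 = 43 - 1*0 = 43 + 0 = 43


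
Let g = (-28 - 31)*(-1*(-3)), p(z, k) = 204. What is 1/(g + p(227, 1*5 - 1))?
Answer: 1/27 ≈ 0.037037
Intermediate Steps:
g = -177 (g = -59*3 = -177)
1/(g + p(227, 1*5 - 1)) = 1/(-177 + 204) = 1/27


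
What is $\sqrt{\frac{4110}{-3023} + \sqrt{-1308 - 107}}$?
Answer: $\frac{\sqrt{-12424530 + 9138529 i \sqrt{1415}}}{3023} \approx 4.2592 + 4.4159 i$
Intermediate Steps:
$\sqrt{\frac{4110}{-3023} + \sqrt{-1308 - 107}} = \sqrt{4110 \left(- \frac{1}{3023}\right) + \sqrt{-1415}} = \sqrt{- \frac{4110}{3023} + i \sqrt{1415}}$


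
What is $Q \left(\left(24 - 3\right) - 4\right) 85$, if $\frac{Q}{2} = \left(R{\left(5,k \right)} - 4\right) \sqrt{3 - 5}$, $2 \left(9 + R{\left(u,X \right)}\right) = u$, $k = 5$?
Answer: $- 30345 i \sqrt{2} \approx - 42914.0 i$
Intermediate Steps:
$R{\left(u,X \right)} = -9 + \frac{u}{2}$
$Q = - 21 i \sqrt{2}$ ($Q = 2 \left(\left(-9 + \frac{1}{2} \cdot 5\right) - 4\right) \sqrt{3 - 5} = 2 \left(\left(-9 + \frac{5}{2}\right) - 4\right) \sqrt{-2} = 2 \left(- \frac{13}{2} - 4\right) i \sqrt{2} = 2 \left(- \frac{21 i \sqrt{2}}{2}\right) = - 21 i \sqrt{2} \approx - 29.698 i$)
$Q \left(\left(24 - 3\right) - 4\right) 85 = - 21 i \sqrt{2} \left(\left(24 - 3\right) - 4\right) 85 = - 21 i \sqrt{2} \left(21 - 4\right) 85 = - 21 i \sqrt{2} \cdot 17 \cdot 85 = - 357 i \sqrt{2} \cdot 85 = - 30345 i \sqrt{2}$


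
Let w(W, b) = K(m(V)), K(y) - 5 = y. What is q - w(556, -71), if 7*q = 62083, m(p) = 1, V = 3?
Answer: 8863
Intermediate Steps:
K(y) = 5 + y
w(W, b) = 6 (w(W, b) = 5 + 1 = 6)
q = 8869 (q = (⅐)*62083 = 8869)
q - w(556, -71) = 8869 - 1*6 = 8869 - 6 = 8863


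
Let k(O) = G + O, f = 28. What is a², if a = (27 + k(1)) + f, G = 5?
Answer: 3721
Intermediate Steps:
k(O) = 5 + O
a = 61 (a = (27 + (5 + 1)) + 28 = (27 + 6) + 28 = 33 + 28 = 61)
a² = 61² = 3721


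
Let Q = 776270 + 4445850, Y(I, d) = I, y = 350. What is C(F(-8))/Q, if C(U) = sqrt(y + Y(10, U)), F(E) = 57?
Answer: 3*sqrt(10)/2611060 ≈ 3.6333e-6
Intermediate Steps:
Q = 5222120
C(U) = 6*sqrt(10) (C(U) = sqrt(350 + 10) = sqrt(360) = 6*sqrt(10))
C(F(-8))/Q = (6*sqrt(10))/5222120 = (6*sqrt(10))*(1/5222120) = 3*sqrt(10)/2611060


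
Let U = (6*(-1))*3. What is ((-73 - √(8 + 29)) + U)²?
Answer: (91 + √37)² ≈ 9425.1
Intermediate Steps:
U = -18 (U = -6*3 = -18)
((-73 - √(8 + 29)) + U)² = ((-73 - √(8 + 29)) - 18)² = ((-73 - √37) - 18)² = (-91 - √37)²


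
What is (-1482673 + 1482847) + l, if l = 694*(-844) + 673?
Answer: -584889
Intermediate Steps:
l = -585063 (l = -585736 + 673 = -585063)
(-1482673 + 1482847) + l = (-1482673 + 1482847) - 585063 = 174 - 585063 = -584889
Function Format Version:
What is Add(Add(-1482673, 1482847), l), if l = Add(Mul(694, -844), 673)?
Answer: -584889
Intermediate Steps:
l = -585063 (l = Add(-585736, 673) = -585063)
Add(Add(-1482673, 1482847), l) = Add(Add(-1482673, 1482847), -585063) = Add(174, -585063) = -584889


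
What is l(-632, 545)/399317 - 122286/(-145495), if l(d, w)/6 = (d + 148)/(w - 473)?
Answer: 146475031091/174295880745 ≈ 0.84038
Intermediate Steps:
l(d, w) = 6*(148 + d)/(-473 + w) (l(d, w) = 6*((d + 148)/(w - 473)) = 6*((148 + d)/(-473 + w)) = 6*(148 + d)/(-473 + w))
l(-632, 545)/399317 - 122286/(-145495) = (6*(148 - 632)/(-473 + 545))/399317 - 122286/(-145495) = (6*(-484)/72)*(1/399317) - 122286*(-1/145495) = (6*(1/72)*(-484))*(1/399317) + 122286/145495 = -121/3*1/399317 + 122286/145495 = -121/1197951 + 122286/145495 = 146475031091/174295880745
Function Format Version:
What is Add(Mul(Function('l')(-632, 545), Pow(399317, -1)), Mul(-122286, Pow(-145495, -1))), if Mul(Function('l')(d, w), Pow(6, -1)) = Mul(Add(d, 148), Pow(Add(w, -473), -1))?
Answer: Rational(146475031091, 174295880745) ≈ 0.84038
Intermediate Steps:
Function('l')(d, w) = Mul(6, Pow(Add(-473, w), -1), Add(148, d)) (Function('l')(d, w) = Mul(6, Mul(Add(d, 148), Pow(Add(w, -473), -1))) = Mul(6, Mul(Add(148, d), Pow(Add(-473, w), -1))) = Mul(6, Mul(Pow(Add(-473, w), -1), Add(148, d))) = Mul(6, Pow(Add(-473, w), -1), Add(148, d)))
Add(Mul(Function('l')(-632, 545), Pow(399317, -1)), Mul(-122286, Pow(-145495, -1))) = Add(Mul(Mul(6, Pow(Add(-473, 545), -1), Add(148, -632)), Pow(399317, -1)), Mul(-122286, Pow(-145495, -1))) = Add(Mul(Mul(6, Pow(72, -1), -484), Rational(1, 399317)), Mul(-122286, Rational(-1, 145495))) = Add(Mul(Mul(6, Rational(1, 72), -484), Rational(1, 399317)), Rational(122286, 145495)) = Add(Mul(Rational(-121, 3), Rational(1, 399317)), Rational(122286, 145495)) = Add(Rational(-121, 1197951), Rational(122286, 145495)) = Rational(146475031091, 174295880745)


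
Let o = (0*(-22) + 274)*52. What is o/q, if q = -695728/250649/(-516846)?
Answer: 10487413080417/3953 ≈ 2.6530e+9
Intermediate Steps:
q = 31624/5888496957 (q = -695728*1/250649*(-1/516846) = -695728/250649*(-1/516846) = 31624/5888496957 ≈ 5.3705e-6)
o = 14248 (o = (0 + 274)*52 = 274*52 = 14248)
o/q = 14248/(31624/5888496957) = 14248*(5888496957/31624) = 10487413080417/3953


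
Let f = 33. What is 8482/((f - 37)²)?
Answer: 4241/8 ≈ 530.13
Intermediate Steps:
8482/((f - 37)²) = 8482/((33 - 37)²) = 8482/((-4)²) = 8482/16 = 8482*(1/16) = 4241/8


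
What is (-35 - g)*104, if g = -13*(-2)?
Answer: -6344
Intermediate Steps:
g = 26
(-35 - g)*104 = (-35 - 1*26)*104 = (-35 - 26)*104 = -61*104 = -6344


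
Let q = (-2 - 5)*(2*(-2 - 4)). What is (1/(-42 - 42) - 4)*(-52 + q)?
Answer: -2696/21 ≈ -128.38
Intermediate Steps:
q = 84 (q = -14*(-6) = -7*(-12) = 84)
(1/(-42 - 42) - 4)*(-52 + q) = (1/(-42 - 42) - 4)*(-52 + 84) = (1/(-84) - 4)*32 = (-1/84 - 4)*32 = -337/84*32 = -2696/21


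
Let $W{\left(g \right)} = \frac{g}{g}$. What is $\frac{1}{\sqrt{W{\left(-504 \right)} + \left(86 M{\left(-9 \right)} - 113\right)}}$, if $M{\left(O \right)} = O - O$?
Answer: $- \frac{i \sqrt{7}}{28} \approx - 0.094491 i$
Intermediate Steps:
$M{\left(O \right)} = 0$
$W{\left(g \right)} = 1$
$\frac{1}{\sqrt{W{\left(-504 \right)} + \left(86 M{\left(-9 \right)} - 113\right)}} = \frac{1}{\sqrt{1 + \left(86 \cdot 0 - 113\right)}} = \frac{1}{\sqrt{1 + \left(0 - 113\right)}} = \frac{1}{\sqrt{1 - 113}} = \frac{1}{\sqrt{-112}} = \frac{1}{4 i \sqrt{7}} = - \frac{i \sqrt{7}}{28}$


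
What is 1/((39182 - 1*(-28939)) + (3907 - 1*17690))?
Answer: 1/54338 ≈ 1.8403e-5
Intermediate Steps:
1/((39182 - 1*(-28939)) + (3907 - 1*17690)) = 1/((39182 + 28939) + (3907 - 17690)) = 1/(68121 - 13783) = 1/54338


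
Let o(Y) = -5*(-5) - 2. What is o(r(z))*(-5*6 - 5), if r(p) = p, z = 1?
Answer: -805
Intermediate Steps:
o(Y) = 23 (o(Y) = 25 - 2 = 23)
o(r(z))*(-5*6 - 5) = 23*(-5*6 - 5) = 23*(-30 - 5) = 23*(-35) = -805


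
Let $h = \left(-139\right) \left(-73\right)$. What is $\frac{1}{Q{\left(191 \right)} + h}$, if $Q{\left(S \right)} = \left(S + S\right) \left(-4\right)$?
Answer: $\frac{1}{8619} \approx 0.00011602$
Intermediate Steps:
$h = 10147$
$Q{\left(S \right)} = - 8 S$ ($Q{\left(S \right)} = 2 S \left(-4\right) = - 8 S$)
$\frac{1}{Q{\left(191 \right)} + h} = \frac{1}{\left(-8\right) 191 + 10147} = \frac{1}{-1528 + 10147} = \frac{1}{8619}$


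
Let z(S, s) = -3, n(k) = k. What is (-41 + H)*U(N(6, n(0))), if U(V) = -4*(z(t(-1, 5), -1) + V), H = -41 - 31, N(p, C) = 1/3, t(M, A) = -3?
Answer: -3616/3 ≈ -1205.3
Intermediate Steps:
N(p, C) = ⅓
H = -72
U(V) = 12 - 4*V (U(V) = -4*(-3 + V) = 12 - 4*V)
(-41 + H)*U(N(6, n(0))) = (-41 - 72)*(12 - 4*⅓) = -113*(12 - 4/3) = -113*32/3 = -3616/3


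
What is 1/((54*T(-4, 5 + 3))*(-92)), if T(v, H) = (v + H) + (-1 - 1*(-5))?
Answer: -1/39744 ≈ -2.5161e-5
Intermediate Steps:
T(v, H) = 4 + H + v (T(v, H) = (H + v) + (-1 + 5) = (H + v) + 4 = 4 + H + v)
1/((54*T(-4, 5 + 3))*(-92)) = 1/((54*(4 + (5 + 3) - 4))*(-92)) = 1/((54*(4 + 8 - 4))*(-92)) = 1/((54*8)*(-92)) = 1/(432*(-92)) = 1/(-39744) = -1/39744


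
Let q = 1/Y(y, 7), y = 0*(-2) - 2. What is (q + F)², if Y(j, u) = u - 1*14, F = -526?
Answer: 13564489/49 ≈ 2.7683e+5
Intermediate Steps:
y = -2 (y = 0 - 2 = -2)
Y(j, u) = -14 + u (Y(j, u) = u - 14 = -14 + u)
q = -⅐ (q = 1/(-14 + 7) = 1/(-7) = -⅐ ≈ -0.14286)
(q + F)² = (-⅐ - 526)² = (-3683/7)² = 13564489/49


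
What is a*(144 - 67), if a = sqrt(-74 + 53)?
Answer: 77*I*sqrt(21) ≈ 352.86*I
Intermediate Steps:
a = I*sqrt(21) (a = sqrt(-21) = I*sqrt(21) ≈ 4.5826*I)
a*(144 - 67) = (I*sqrt(21))*(144 - 67) = (I*sqrt(21))*77 = 77*I*sqrt(21)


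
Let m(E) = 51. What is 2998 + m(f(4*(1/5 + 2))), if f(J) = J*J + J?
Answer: 3049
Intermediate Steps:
f(J) = J + J**2 (f(J) = J**2 + J = J + J**2)
2998 + m(f(4*(1/5 + 2))) = 2998 + 51 = 3049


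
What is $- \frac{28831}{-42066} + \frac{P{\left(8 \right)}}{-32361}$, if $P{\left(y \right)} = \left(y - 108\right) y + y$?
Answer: $\frac{322105421}{453765942} \approx 0.70985$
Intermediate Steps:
$P{\left(y \right)} = y + y \left(-108 + y\right)$ ($P{\left(y \right)} = \left(-108 + y\right) y + y = y \left(-108 + y\right) + y = y + y \left(-108 + y\right)$)
$- \frac{28831}{-42066} + \frac{P{\left(8 \right)}}{-32361} = - \frac{28831}{-42066} + \frac{8 \left(-107 + 8\right)}{-32361} = \left(-28831\right) \left(- \frac{1}{42066}\right) + 8 \left(-99\right) \left(- \frac{1}{32361}\right) = \frac{28831}{42066} - - \frac{264}{10787} = \frac{28831}{42066} + \frac{264}{10787} = \frac{322105421}{453765942}$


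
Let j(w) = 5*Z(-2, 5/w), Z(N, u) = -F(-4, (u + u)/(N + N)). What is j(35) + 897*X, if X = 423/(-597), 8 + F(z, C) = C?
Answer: -1658243/2786 ≈ -595.21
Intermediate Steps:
F(z, C) = -8 + C
Z(N, u) = 8 - u/N (Z(N, u) = -(-8 + (u + u)/(N + N)) = -(-8 + (2*u)/((2*N))) = -(-8 + (2*u)*(1/(2*N))) = -(-8 + u/N) = 8 - u/N)
X = -141/199 (X = 423*(-1/597) = -141/199 ≈ -0.70854)
j(w) = 40 + 25/(2*w) (j(w) = 5*(8 - 1*5/w/(-2)) = 5*(8 - 1*5/w*(-1/2)) = 5*(8 + 5/(2*w)) = 40 + 25/(2*w))
j(35) + 897*X = (40 + (25/2)/35) + 897*(-141/199) = (40 + (25/2)*(1/35)) - 126477/199 = (40 + 5/14) - 126477/199 = 565/14 - 126477/199 = -1658243/2786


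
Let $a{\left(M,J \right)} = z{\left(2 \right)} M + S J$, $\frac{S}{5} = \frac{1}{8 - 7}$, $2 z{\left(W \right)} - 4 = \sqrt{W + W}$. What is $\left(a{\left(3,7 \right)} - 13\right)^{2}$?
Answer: $961$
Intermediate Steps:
$z{\left(W \right)} = 2 + \frac{\sqrt{2} \sqrt{W}}{2}$ ($z{\left(W \right)} = 2 + \frac{\sqrt{W + W}}{2} = 2 + \frac{\sqrt{2 W}}{2} = 2 + \frac{\sqrt{2} \sqrt{W}}{2}$)
$S = 5$ ($S = \frac{5}{8 - 7} = \frac{5}{1} = 5 \cdot 1 = 5$)
$a{\left(M,J \right)} = 3 M + 5 J$ ($a{\left(M,J \right)} = \left(2 + \frac{\sqrt{2} \sqrt{2}}{2}\right) M + 5 J = \left(2 + 1\right) M + 5 J = 3 M + 5 J$)
$\left(a{\left(3,7 \right)} - 13\right)^{2} = \left(\left(3 \cdot 3 + 5 \cdot 7\right) - 13\right)^{2} = \left(\left(9 + 35\right) - 13\right)^{2} = \left(44 - 13\right)^{2} = 31^{2} = 961$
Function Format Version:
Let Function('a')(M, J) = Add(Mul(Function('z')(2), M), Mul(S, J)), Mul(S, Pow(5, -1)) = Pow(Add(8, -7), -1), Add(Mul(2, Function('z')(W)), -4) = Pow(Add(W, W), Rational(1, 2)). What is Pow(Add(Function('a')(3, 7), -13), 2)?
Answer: 961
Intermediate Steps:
Function('z')(W) = Add(2, Mul(Rational(1, 2), Pow(2, Rational(1, 2)), Pow(W, Rational(1, 2)))) (Function('z')(W) = Add(2, Mul(Rational(1, 2), Pow(Add(W, W), Rational(1, 2)))) = Add(2, Mul(Rational(1, 2), Pow(Mul(2, W), Rational(1, 2)))) = Add(2, Mul(Rational(1, 2), Mul(Pow(2, Rational(1, 2)), Pow(W, Rational(1, 2))))) = Add(2, Mul(Rational(1, 2), Pow(2, Rational(1, 2)), Pow(W, Rational(1, 2)))))
S = 5 (S = Mul(5, Pow(Add(8, -7), -1)) = Mul(5, Pow(1, -1)) = Mul(5, 1) = 5)
Function('a')(M, J) = Add(Mul(3, M), Mul(5, J)) (Function('a')(M, J) = Add(Mul(Add(2, Mul(Rational(1, 2), Pow(2, Rational(1, 2)), Pow(2, Rational(1, 2)))), M), Mul(5, J)) = Add(Mul(Add(2, 1), M), Mul(5, J)) = Add(Mul(3, M), Mul(5, J)))
Pow(Add(Function('a')(3, 7), -13), 2) = Pow(Add(Add(Mul(3, 3), Mul(5, 7)), -13), 2) = Pow(Add(Add(9, 35), -13), 2) = Pow(Add(44, -13), 2) = Pow(31, 2) = 961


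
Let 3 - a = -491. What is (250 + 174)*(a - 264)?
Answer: 97520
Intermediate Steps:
a = 494 (a = 3 - 1*(-491) = 3 + 491 = 494)
(250 + 174)*(a - 264) = (250 + 174)*(494 - 264) = 424*230 = 97520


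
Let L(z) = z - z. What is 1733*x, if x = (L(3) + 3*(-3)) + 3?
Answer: -10398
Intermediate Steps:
L(z) = 0
x = -6 (x = (0 + 3*(-3)) + 3 = (0 - 9) + 3 = -9 + 3 = -6)
1733*x = 1733*(-6) = -10398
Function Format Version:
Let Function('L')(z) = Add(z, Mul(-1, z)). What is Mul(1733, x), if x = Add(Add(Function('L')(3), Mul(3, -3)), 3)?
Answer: -10398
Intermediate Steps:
Function('L')(z) = 0
x = -6 (x = Add(Add(0, Mul(3, -3)), 3) = Add(Add(0, -9), 3) = Add(-9, 3) = -6)
Mul(1733, x) = Mul(1733, -6) = -10398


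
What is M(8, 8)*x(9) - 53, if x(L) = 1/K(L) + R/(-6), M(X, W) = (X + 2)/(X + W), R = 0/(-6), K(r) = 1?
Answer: -419/8 ≈ -52.375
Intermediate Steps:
R = 0 (R = 0*(-1/6) = 0)
M(X, W) = (2 + X)/(W + X)
x(L) = 1 (x(L) = 1/1 + 0/(-6) = 1*1 + 0*(-1/6) = 1 + 0 = 1)
M(8, 8)*x(9) - 53 = ((2 + 8)/(8 + 8))*1 - 53 = (10/16)*1 - 53 = ((1/16)*10)*1 - 53 = (5/8)*1 - 53 = 5/8 - 53 = -419/8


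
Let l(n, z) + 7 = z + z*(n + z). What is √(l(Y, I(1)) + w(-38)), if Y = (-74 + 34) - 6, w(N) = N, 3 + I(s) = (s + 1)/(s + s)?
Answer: 7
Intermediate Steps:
I(s) = -3 + (1 + s)/(2*s) (I(s) = -3 + (s + 1)/(s + s) = -3 + (1 + s)/((2*s)) = -3 + (1 + s)*(1/(2*s)) = -3 + (1 + s)/(2*s))
Y = -46 (Y = -40 - 6 = -46)
l(n, z) = -7 + z + z*(n + z) (l(n, z) = -7 + (z + z*(n + z)) = -7 + z + z*(n + z))
√(l(Y, I(1)) + w(-38)) = √((-7 + (½)*(1 - 5*1)/1 + ((½)*(1 - 5*1)/1)² - 23*(1 - 5*1)/1) - 38) = √((-7 + (½)*1*(1 - 5) + ((½)*1*(1 - 5))² - 23*(1 - 5)) - 38) = √((-7 + (½)*1*(-4) + ((½)*1*(-4))² - 23*(-4)) - 38) = √((-7 - 2 + (-2)² - 46*(-2)) - 38) = √((-7 - 2 + 4 + 92) - 38) = √(87 - 38) = √49 = 7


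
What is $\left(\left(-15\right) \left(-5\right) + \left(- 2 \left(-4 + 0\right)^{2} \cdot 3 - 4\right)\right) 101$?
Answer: $-2525$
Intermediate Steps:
$\left(\left(-15\right) \left(-5\right) + \left(- 2 \left(-4 + 0\right)^{2} \cdot 3 - 4\right)\right) 101 = \left(75 + \left(- 2 \left(-4\right)^{2} \cdot 3 - 4\right)\right) 101 = \left(75 + \left(\left(-2\right) 16 \cdot 3 - 4\right)\right) 101 = \left(75 - 100\right) 101 = \left(-25\right) 101 = -2525$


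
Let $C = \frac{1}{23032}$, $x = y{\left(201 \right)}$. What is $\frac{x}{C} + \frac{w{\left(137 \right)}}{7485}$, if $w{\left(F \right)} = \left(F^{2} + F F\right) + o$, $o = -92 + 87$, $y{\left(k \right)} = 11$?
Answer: $\frac{632125751}{2495} \approx 2.5336 \cdot 10^{5}$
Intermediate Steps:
$o = -5$
$w{\left(F \right)} = -5 + 2 F^{2}$ ($w{\left(F \right)} = \left(F^{2} + F F\right) - 5 = \left(F^{2} + F^{2}\right) - 5 = 2 F^{2} - 5 = -5 + 2 F^{2}$)
$x = 11$
$C = \frac{1}{23032} \approx 4.3418 \cdot 10^{-5}$
$\frac{x}{C} + \frac{w{\left(137 \right)}}{7485} = 11 \frac{1}{\frac{1}{23032}} + \frac{-5 + 2 \cdot 137^{2}}{7485} = 11 \cdot 23032 + \left(-5 + 2 \cdot 18769\right) \frac{1}{7485} = 253352 + \left(-5 + 37538\right) \frac{1}{7485} = 253352 + 37533 \cdot \frac{1}{7485} = 253352 + \frac{12511}{2495} = \frac{632125751}{2495}$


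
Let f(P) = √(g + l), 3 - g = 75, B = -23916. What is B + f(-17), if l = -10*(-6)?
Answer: -23916 + 2*I*√3 ≈ -23916.0 + 3.4641*I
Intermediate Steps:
g = -72 (g = 3 - 1*75 = 3 - 75 = -72)
l = 60
f(P) = 2*I*√3 (f(P) = √(-72 + 60) = √(-12) = 2*I*√3)
B + f(-17) = -23916 + 2*I*√3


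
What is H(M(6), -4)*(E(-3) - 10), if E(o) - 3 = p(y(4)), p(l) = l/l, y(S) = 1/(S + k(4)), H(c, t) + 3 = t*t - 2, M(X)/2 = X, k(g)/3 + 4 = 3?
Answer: -66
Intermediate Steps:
k(g) = -3 (k(g) = -12 + 3*3 = -12 + 9 = -3)
M(X) = 2*X
H(c, t) = -5 + t² (H(c, t) = -3 + (t*t - 2) = -3 + (t² - 2) = -3 + (-2 + t²) = -5 + t²)
y(S) = 1/(-3 + S) (y(S) = 1/(S - 3) = 1/(-3 + S))
p(l) = 1
E(o) = 4 (E(o) = 3 + 1 = 4)
H(M(6), -4)*(E(-3) - 10) = (-5 + (-4)²)*(4 - 10) = (-5 + 16)*(-6) = 11*(-6) = -66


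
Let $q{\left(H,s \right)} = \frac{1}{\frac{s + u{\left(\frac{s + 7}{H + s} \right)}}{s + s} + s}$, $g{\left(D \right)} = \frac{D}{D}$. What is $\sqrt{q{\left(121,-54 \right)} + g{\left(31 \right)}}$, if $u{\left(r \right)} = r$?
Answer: $\frac{\sqrt{1215117757}}{35189} \approx 0.99061$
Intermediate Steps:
$g{\left(D \right)} = 1$
$q{\left(H,s \right)} = \frac{1}{s + \frac{s + \frac{7 + s}{H + s}}{2 s}}$ ($q{\left(H,s \right)} = \frac{1}{\frac{s + \frac{s + 7}{H + s}}{s + s} + s} = \frac{1}{\frac{s + \frac{7 + s}{H + s}}{2 s} + s} = \frac{1}{s + \frac{s + \frac{7 + s}{H + s}}{2 s}}$)
$\sqrt{q{\left(121,-54 \right)} + g{\left(31 \right)}} = \sqrt{2 \left(-54\right) \frac{1}{7 - 54 - 54 \left(1 + 2 \left(-54\right)\right) \left(121 - 54\right)} \left(121 - 54\right) + 1} = \sqrt{2 \left(-54\right) \frac{1}{7 - 54 - 54 \left(1 - 108\right) 67} \cdot 67 + 1} = \sqrt{2 \left(-54\right) \frac{1}{7 - 54 - \left(-5778\right) 67} \cdot 67 + 1} = \sqrt{2 \left(-54\right) \frac{1}{7 - 54 + 387126} \cdot 67 + 1} = \sqrt{2 \left(-54\right) \frac{1}{387079} \cdot 67 + 1} = \sqrt{- \frac{7236}{387079} + 1} = \sqrt{\frac{379843}{387079}} = \frac{\sqrt{1215117757}}{35189}$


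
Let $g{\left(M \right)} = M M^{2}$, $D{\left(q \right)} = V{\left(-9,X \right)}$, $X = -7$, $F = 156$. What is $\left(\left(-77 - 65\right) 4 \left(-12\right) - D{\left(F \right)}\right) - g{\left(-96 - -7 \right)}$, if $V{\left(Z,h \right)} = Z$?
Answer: $711794$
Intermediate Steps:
$D{\left(q \right)} = -9$
$g{\left(M \right)} = M^{3}$
$\left(\left(-77 - 65\right) 4 \left(-12\right) - D{\left(F \right)}\right) - g{\left(-96 - -7 \right)} = \left(\left(-77 - 65\right) 4 \left(-12\right) - -9\right) - \left(-96 - -7\right)^{3} = \left(\left(-142\right) \left(-48\right) + 9\right) - \left(-96 + 7\right)^{3} = \left(6816 + 9\right) - \left(-89\right)^{3} = 6825 - -704969 = 6825 + 704969 = 711794$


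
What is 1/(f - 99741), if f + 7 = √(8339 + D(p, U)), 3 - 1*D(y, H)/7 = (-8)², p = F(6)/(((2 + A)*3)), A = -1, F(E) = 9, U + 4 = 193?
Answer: -24937/2487413898 - √1978/4974827796 ≈ -1.0034e-5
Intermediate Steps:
U = 189 (U = -4 + 193 = 189)
p = 3 (p = 9/(((2 - 1)*3)) = 9/((1*3)) = 9/3 = 9*(⅓) = 3)
D(y, H) = -427 (D(y, H) = 21 - 7*(-8)² = 21 - 7*64 = 21 - 448 = -427)
f = -7 + 2*√1978 (f = -7 + √(8339 - 427) = -7 + √7912 = -7 + 2*√1978 ≈ 81.949)
1/(f - 99741) = 1/((-7 + 2*√1978) - 99741) = 1/(-99748 + 2*√1978)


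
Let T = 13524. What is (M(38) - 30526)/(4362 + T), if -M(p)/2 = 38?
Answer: -1391/813 ≈ -1.7109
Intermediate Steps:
M(p) = -76 (M(p) = -2*38 = -76)
(M(38) - 30526)/(4362 + T) = (-76 - 30526)/(4362 + 13524) = -30602/17886 = -30602*1/17886 = -1391/813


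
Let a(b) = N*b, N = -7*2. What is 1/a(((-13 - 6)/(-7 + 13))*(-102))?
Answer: -1/4522 ≈ -0.00022114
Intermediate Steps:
N = -14
a(b) = -14*b
1/a(((-13 - 6)/(-7 + 13))*(-102)) = 1/(-14*(-13 - 6)/(-7 + 13)*(-102)) = 1/(-14*(-19/6)*(-102)) = 1/(-14*(-19*⅙)*(-102)) = 1/(-(-133)*(-102)/3) = 1/(-14*323) = 1/(-4522) = -1/4522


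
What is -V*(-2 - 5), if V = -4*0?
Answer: 0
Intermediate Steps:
V = 0
-V*(-2 - 5) = -0*(-2 - 5) = -0*(-7) = -1*0 = 0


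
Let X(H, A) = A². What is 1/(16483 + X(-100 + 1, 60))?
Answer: 1/20083 ≈ 4.9793e-5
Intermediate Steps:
1/(16483 + X(-100 + 1, 60)) = 1/(16483 + 60²) = 1/(16483 + 3600) = 1/20083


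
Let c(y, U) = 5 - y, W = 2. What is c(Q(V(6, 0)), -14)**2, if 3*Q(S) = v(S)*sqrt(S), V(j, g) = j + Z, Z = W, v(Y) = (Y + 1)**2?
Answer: 5857 - 540*sqrt(2) ≈ 5093.3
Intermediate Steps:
v(Y) = (1 + Y)**2
Z = 2
V(j, g) = 2 + j (V(j, g) = j + 2 = 2 + j)
Q(S) = sqrt(S)*(1 + S)**2/3 (Q(S) = ((1 + S)**2*sqrt(S))/3 = (sqrt(S)*(1 + S)**2)/3 = sqrt(S)*(1 + S)**2/3)
c(Q(V(6, 0)), -14)**2 = (5 - sqrt(2 + 6)*(1 + (2 + 6))**2/3)**2 = (5 - sqrt(8)*(1 + 8)**2/3)**2 = (5 - 2*sqrt(2)*9**2/3)**2 = (5 - 2*sqrt(2)*81/3)**2 = (5 - 54*sqrt(2))**2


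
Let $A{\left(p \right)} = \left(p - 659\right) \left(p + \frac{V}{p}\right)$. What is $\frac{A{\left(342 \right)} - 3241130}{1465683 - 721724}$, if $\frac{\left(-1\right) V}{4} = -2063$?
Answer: $- \frac{574079966}{127216989} \approx -4.5126$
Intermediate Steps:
$V = 8252$ ($V = \left(-4\right) \left(-2063\right) = 8252$)
$A{\left(p \right)} = \left(-659 + p\right) \left(p + \frac{8252}{p}\right)$ ($A{\left(p \right)} = \left(p - 659\right) \left(p + \frac{8252}{p}\right) = \left(-659 + p\right) \left(p + \frac{8252}{p}\right)$)
$\frac{A{\left(342 \right)} - 3241130}{1465683 - 721724} = \frac{\left(8252 + 342^{2} - \frac{5438068}{342} - 225378\right) - 3241130}{1465683 - 721724} = \frac{\left(8252 + 116964 - \frac{2719034}{171} - 225378\right) - 3241130}{743959} = \left(\left(8252 + 116964 - \frac{2719034}{171} - 225378\right) - 3241130\right) \frac{1}{743959} = \left(- \frac{19846736}{171} - 3241130\right) \frac{1}{743959} = \left(- \frac{574079966}{171}\right) \frac{1}{743959} = - \frac{574079966}{127216989}$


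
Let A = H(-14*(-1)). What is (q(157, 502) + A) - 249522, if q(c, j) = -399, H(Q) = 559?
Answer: -249362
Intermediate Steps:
A = 559
(q(157, 502) + A) - 249522 = (-399 + 559) - 249522 = 160 - 249522 = -249362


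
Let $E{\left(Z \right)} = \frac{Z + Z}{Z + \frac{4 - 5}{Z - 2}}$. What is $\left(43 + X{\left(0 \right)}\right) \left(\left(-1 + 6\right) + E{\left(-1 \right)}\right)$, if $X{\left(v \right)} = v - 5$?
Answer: $304$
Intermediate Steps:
$X{\left(v \right)} = -5 + v$ ($X{\left(v \right)} = v - 5 = -5 + v$)
$E{\left(Z \right)} = \frac{2 Z}{Z - \frac{1}{-2 + Z}}$
$\left(43 + X{\left(0 \right)}\right) \left(\left(-1 + 6\right) + E{\left(-1 \right)}\right) = \left(43 + \left(-5 + 0\right)\right) \left(\left(-1 + 6\right) + 2 \left(-1\right) \frac{1}{-1 + \left(-1\right)^{2} - -2} \left(-2 - 1\right)\right) = \left(43 - 5\right) \left(5 + 2 \left(-1\right) \frac{1}{-1 + 1 + 2} \left(-3\right)\right) = 38 \left(5 + 2 \left(-1\right) \frac{1}{2} \left(-3\right)\right) = 38 \left(5 + 3\right) = 38 \cdot 8 = 304$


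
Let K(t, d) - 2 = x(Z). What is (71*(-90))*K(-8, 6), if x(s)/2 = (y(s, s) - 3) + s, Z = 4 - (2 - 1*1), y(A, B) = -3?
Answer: 25560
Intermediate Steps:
Z = 3 (Z = 4 - (2 - 1) = 4 - 1*1 = 4 - 1 = 3)
x(s) = -12 + 2*s (x(s) = 2*((-3 - 3) + s) = 2*(-6 + s) = -12 + 2*s)
K(t, d) = -4 (K(t, d) = 2 + (-12 + 2*3) = 2 + (-12 + 6) = 2 - 6 = -4)
(71*(-90))*K(-8, 6) = (71*(-90))*(-4) = -6390*(-4) = 25560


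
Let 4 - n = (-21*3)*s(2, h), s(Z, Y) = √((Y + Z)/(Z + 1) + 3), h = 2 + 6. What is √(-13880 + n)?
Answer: √(-13876 + 21*√57) ≈ 117.12*I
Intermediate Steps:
h = 8
s(Z, Y) = √(3 + (Y + Z)/(1 + Z)) (s(Z, Y) = √((Y + Z)/(1 + Z) + 3) = √(3 + (Y + Z)/(1 + Z)))
n = 4 + 21*√57 (n = 4 - (-21*3)*√((3 + 8 + 4*2)/(1 + 2)) = 4 - (-63)*√((3 + 8 + 8)/3) = 4 - (-63)*√((⅓)*19) = 4 - (-63)*√(19/3) = 4 - (-63)*√57/3 = 4 - (-21)*√57 = 4 + 21*√57 ≈ 162.55)
√(-13880 + n) = √(-13880 + (4 + 21*√57)) = √(-13876 + 21*√57)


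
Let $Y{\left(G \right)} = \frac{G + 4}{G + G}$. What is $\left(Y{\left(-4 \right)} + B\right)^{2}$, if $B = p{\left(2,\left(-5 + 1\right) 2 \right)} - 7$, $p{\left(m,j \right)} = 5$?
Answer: $4$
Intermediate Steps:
$Y{\left(G \right)} = \frac{4 + G}{2 G}$
$B = -2$ ($B = 5 - 7 = -2$)
$\left(Y{\left(-4 \right)} + B\right)^{2} = \left(\frac{4 - 4}{2 \left(-4\right)} - 2\right)^{2} = \left(\frac{1}{2} \left(- \frac{1}{4}\right) 0 - 2\right)^{2} = \left(0 - 2\right)^{2} = \left(-2\right)^{2} = 4$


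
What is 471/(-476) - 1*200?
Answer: -95671/476 ≈ -200.99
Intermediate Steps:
471/(-476) - 1*200 = 471*(-1/476) - 200 = -471/476 - 200 = -95671/476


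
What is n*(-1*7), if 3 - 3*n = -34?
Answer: -259/3 ≈ -86.333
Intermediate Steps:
n = 37/3 (n = 1 - ⅓*(-34) = 1 + 34/3 = 37/3 ≈ 12.333)
n*(-1*7) = 37*(-1*7)/3 = (37/3)*(-7) = -259/3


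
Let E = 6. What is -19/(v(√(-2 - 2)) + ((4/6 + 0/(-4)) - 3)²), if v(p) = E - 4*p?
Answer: -17613/15793 - 12312*I/15793 ≈ -1.1152 - 0.77959*I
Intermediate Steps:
v(p) = 6 - 4*p
-19/(v(√(-2 - 2)) + ((4/6 + 0/(-4)) - 3)²) = -19/((6 - 4*√(-2 - 2)) + ((4/6 + 0/(-4)) - 3)²) = -19/((6 - 8*I) + ((4*(⅙) + 0*(-¼)) - 3)²) = -19/((6 - 8*I) + ((⅔ + 0) - 3)²) = -19/((6 - 8*I) + (⅔ - 3)²) = -19/((6 - 8*I) + (-7/3)²) = -19/((6 - 8*I) + 49/9) = -19*81*(103/9 + 8*I)/15793 = -1539*(103/9 + 8*I)/15793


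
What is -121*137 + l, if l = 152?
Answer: -16425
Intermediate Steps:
-121*137 + l = -121*137 + 152 = -16577 + 152 = -16425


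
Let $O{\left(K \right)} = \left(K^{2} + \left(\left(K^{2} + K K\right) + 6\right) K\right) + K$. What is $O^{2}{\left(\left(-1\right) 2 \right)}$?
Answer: $676$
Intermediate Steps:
$O{\left(K \right)} = K + K^{2} + K \left(6 + 2 K^{2}\right)$ ($O{\left(K \right)} = \left(K^{2} + \left(\left(K^{2} + K^{2}\right) + 6\right) K\right) + K = \left(K^{2} + \left(2 K^{2} + 6\right) K\right) + K = \left(K^{2} + \left(6 + 2 K^{2}\right) K\right) + K = \left(K^{2} + K \left(6 + 2 K^{2}\right)\right) + K = K + K^{2} + K \left(6 + 2 K^{2}\right)$)
$O^{2}{\left(\left(-1\right) 2 \right)} = \left(\left(-1\right) 2 \left(7 - 2 + 2 \left(\left(-1\right) 2\right)^{2}\right)\right)^{2} = \left(- 2 \left(7 - 2 + 2 \left(-2\right)^{2}\right)\right)^{2} = \left(- 2 \left(7 - 2 + 2 \cdot 4\right)\right)^{2} = \left(- 2 \left(7 - 2 + 8\right)\right)^{2} = \left(\left(-2\right) 13\right)^{2} = \left(-26\right)^{2} = 676$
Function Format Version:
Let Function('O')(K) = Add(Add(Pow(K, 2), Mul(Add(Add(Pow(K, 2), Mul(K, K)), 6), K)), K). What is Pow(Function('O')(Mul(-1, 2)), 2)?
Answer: 676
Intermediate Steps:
Function('O')(K) = Add(K, Pow(K, 2), Mul(K, Add(6, Mul(2, Pow(K, 2))))) (Function('O')(K) = Add(Add(Pow(K, 2), Mul(Add(Add(Pow(K, 2), Pow(K, 2)), 6), K)), K) = Add(Add(Pow(K, 2), Mul(Add(Mul(2, Pow(K, 2)), 6), K)), K) = Add(Add(Pow(K, 2), Mul(Add(6, Mul(2, Pow(K, 2))), K)), K) = Add(Add(Pow(K, 2), Mul(K, Add(6, Mul(2, Pow(K, 2))))), K) = Add(K, Pow(K, 2), Mul(K, Add(6, Mul(2, Pow(K, 2))))))
Pow(Function('O')(Mul(-1, 2)), 2) = Pow(Mul(Mul(-1, 2), Add(7, Mul(-1, 2), Mul(2, Pow(Mul(-1, 2), 2)))), 2) = Pow(Mul(-2, Add(7, -2, Mul(2, Pow(-2, 2)))), 2) = Pow(Mul(-2, Add(7, -2, Mul(2, 4))), 2) = Pow(Mul(-2, Add(7, -2, 8)), 2) = Pow(Mul(-2, 13), 2) = Pow(-26, 2) = 676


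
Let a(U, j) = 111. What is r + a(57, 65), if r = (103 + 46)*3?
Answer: 558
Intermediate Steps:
r = 447 (r = 149*3 = 447)
r + a(57, 65) = 447 + 111 = 558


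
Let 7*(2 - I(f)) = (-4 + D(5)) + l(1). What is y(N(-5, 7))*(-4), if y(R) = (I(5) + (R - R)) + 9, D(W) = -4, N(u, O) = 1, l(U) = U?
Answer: -48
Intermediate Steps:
I(f) = 3 (I(f) = 2 - ((-4 - 4) + 1)/7 = 2 - (-8 + 1)/7 = 2 - ⅐*(-7) = 2 + 1 = 3)
y(R) = 12 (y(R) = (3 + (R - R)) + 9 = (3 + 0) + 9 = 3 + 9 = 12)
y(N(-5, 7))*(-4) = 12*(-4) = -48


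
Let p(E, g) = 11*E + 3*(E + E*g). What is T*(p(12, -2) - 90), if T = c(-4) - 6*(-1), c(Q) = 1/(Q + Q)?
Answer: 141/4 ≈ 35.250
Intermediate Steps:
c(Q) = 1/(2*Q)
p(E, g) = 14*E + 3*E*g (p(E, g) = 11*E + (3*E + 3*E*g) = 14*E + 3*E*g)
T = 47/8 (T = (½)/(-4) - 6*(-1) = (½)*(-¼) - 1*(-6) = -⅛ + 6 = 47/8 ≈ 5.8750)
T*(p(12, -2) - 90) = 47*(12*(14 + 3*(-2)) - 90)/8 = 47*(12*(14 - 6) - 90)/8 = 47*(12*8 - 90)/8 = 47*(96 - 90)/8 = (47/8)*6 = 141/4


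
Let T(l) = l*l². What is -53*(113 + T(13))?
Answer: -122430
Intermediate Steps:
T(l) = l³
-53*(113 + T(13)) = -53*(113 + 13³) = -53*(113 + 2197) = -53*2310 = -122430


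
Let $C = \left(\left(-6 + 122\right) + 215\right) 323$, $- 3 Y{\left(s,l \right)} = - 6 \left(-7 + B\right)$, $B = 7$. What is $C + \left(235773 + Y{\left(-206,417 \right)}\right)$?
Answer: $342686$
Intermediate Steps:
$Y{\left(s,l \right)} = 0$ ($Y{\left(s,l \right)} = - \frac{\left(-6\right) \left(-7 + 7\right)}{3} = - \frac{\left(-6\right) 0}{3} = \left(- \frac{1}{3}\right) 0 = 0$)
$C = 106913$ ($C = \left(116 + 215\right) 323 = 331 \cdot 323 = 106913$)
$C + \left(235773 + Y{\left(-206,417 \right)}\right) = 106913 + \left(235773 + 0\right) = 106913 + 235773 = 342686$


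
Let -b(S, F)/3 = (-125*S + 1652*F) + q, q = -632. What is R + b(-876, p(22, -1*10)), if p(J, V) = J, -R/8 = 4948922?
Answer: -40027012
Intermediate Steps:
R = -39591376 (R = -8*4948922 = -39591376)
b(S, F) = 1896 - 4956*F + 375*S (b(S, F) = -3*((-125*S + 1652*F) - 632) = -3*(-632 - 125*S + 1652*F) = 1896 - 4956*F + 375*S)
R + b(-876, p(22, -1*10)) = -39591376 + (1896 - 4956*22 + 375*(-876)) = -39591376 + (1896 - 109032 - 328500) = -39591376 - 435636 = -40027012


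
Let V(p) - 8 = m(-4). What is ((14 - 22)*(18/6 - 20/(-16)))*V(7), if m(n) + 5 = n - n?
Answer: -102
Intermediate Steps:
m(n) = -5 (m(n) = -5 + (n - n) = -5 + 0 = -5)
V(p) = 3 (V(p) = 8 - 5 = 3)
((14 - 22)*(18/6 - 20/(-16)))*V(7) = ((14 - 22)*(18/6 - 20/(-16)))*3 = -8*(18*(1/6) - 20*(-1/16))*3 = -8*(3 + 5/4)*3 = -8*17/4*3 = -34*3 = -102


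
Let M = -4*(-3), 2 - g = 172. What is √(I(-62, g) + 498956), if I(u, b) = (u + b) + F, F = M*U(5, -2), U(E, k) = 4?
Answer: 2*√124693 ≈ 706.24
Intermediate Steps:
g = -170 (g = 2 - 1*172 = 2 - 172 = -170)
M = 12
F = 48 (F = 12*4 = 48)
I(u, b) = 48 + b + u (I(u, b) = (u + b) + 48 = (b + u) + 48 = 48 + b + u)
√(I(-62, g) + 498956) = √((48 - 170 - 62) + 498956) = √(-184 + 498956) = √498772 = 2*√124693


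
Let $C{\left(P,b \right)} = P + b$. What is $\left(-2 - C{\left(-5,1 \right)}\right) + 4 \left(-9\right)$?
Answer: $-34$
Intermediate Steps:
$\left(-2 - C{\left(-5,1 \right)}\right) + 4 \left(-9\right) = \left(-2 - \left(-5 + 1\right)\right) + 4 \left(-9\right) = \left(-2 - -4\right) - 36 = \left(-2 + 4\right) - 36 = 2 - 36 = -34$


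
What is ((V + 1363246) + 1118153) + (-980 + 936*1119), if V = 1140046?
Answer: 4667849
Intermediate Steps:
((V + 1363246) + 1118153) + (-980 + 936*1119) = ((1140046 + 1363246) + 1118153) + (-980 + 936*1119) = (2503292 + 1118153) + (-980 + 1047384) = 3621445 + 1046404 = 4667849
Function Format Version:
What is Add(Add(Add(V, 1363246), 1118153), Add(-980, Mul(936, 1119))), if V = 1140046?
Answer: 4667849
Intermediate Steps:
Add(Add(Add(V, 1363246), 1118153), Add(-980, Mul(936, 1119))) = Add(Add(Add(1140046, 1363246), 1118153), Add(-980, Mul(936, 1119))) = Add(Add(2503292, 1118153), Add(-980, 1047384)) = Add(3621445, 1046404) = 4667849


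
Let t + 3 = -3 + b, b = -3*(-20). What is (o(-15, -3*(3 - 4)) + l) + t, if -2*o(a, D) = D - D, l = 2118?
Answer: 2172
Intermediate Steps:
b = 60
o(a, D) = 0 (o(a, D) = -(D - D)/2 = -½*0 = 0)
t = 54 (t = -3 + (-3 + 60) = -3 + 57 = 54)
(o(-15, -3*(3 - 4)) + l) + t = (0 + 2118) + 54 = 2118 + 54 = 2172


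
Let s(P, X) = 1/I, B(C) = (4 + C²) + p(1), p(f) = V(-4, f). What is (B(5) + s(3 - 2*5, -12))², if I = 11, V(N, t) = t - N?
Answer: 140625/121 ≈ 1162.2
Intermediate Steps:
p(f) = 4 + f (p(f) = f - 1*(-4) = f + 4 = 4 + f)
B(C) = 9 + C² (B(C) = (4 + C²) + (4 + 1) = (4 + C²) + 5 = 9 + C²)
s(P, X) = 1/11
(B(5) + s(3 - 2*5, -12))² = ((9 + 5²) + 1/11)² = ((9 + 25) + 1/11)² = (34 + 1/11)² = (375/11)² = 140625/121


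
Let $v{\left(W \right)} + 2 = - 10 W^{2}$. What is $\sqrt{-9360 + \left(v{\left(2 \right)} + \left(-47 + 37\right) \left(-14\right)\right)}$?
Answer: $i \sqrt{9262} \approx 96.239 i$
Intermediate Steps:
$v{\left(W \right)} = -2 - 10 W^{2}$
$\sqrt{-9360 + \left(v{\left(2 \right)} + \left(-47 + 37\right) \left(-14\right)\right)} = \sqrt{-9360 - \left(2 + 40 - \left(-47 + 37\right) \left(-14\right)\right)} = \sqrt{-9360 - -98} = \sqrt{-9360 + \left(\left(-2 - 40\right) + 140\right)} = \sqrt{-9360 + \left(-42 + 140\right)} = \sqrt{-9360 + 98} = \sqrt{-9262} = i \sqrt{9262}$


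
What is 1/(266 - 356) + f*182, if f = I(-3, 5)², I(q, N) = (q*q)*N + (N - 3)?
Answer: 36183419/90 ≈ 4.0204e+5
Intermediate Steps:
I(q, N) = -3 + N + N*q² (I(q, N) = q²*N + (-3 + N) = N*q² + (-3 + N) = -3 + N + N*q²)
f = 2209 (f = (-3 + 5 + 5*(-3)²)² = (-3 + 5 + 5*9)² = (-3 + 5 + 45)² = 47² = 2209)
1/(266 - 356) + f*182 = 1/(266 - 356) + 2209*182 = 1/(-90) + 402038 = -1/90 + 402038 = 36183419/90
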